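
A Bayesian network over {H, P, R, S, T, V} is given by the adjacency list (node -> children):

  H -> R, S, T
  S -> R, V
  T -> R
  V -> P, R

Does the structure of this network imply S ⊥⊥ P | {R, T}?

We examine all 4 paths between S and P:
  1. S ← H → T → R ← V → P — H:fork[open]; T:chain[blocks]; R:collider[open]; V:fork[open] ⇒ blocked
  2. S ← H → R ← V → P — H:fork[open]; R:collider[open]; V:fork[open] ⇒ active
  3. S → V → P — V:chain[open] ⇒ active
  4. S → R ← V → P — R:collider[open]; V:fork[open] ⇒ active
Since the path S ← H → R ← V → P is active, S and P are not d-separated given {R, T}.

No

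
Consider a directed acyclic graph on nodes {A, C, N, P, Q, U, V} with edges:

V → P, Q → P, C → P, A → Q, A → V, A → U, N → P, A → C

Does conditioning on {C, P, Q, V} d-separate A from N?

Yes

3 paths connect A and N; each must be blocked for d-separation to hold:
Path 1: A → C → P ← N
  C is a chain here and C is conditioned on, so the path is blocked at C.
Path 2: A → V → P ← N
  V is a chain here and V is conditioned on, so the path is blocked at V.
Path 3: A → Q → P ← N
  Q is a chain here and Q is conditioned on, so the path is blocked at Q.
All paths are blocked; A ⊥ N | {C, P, Q, V} holds.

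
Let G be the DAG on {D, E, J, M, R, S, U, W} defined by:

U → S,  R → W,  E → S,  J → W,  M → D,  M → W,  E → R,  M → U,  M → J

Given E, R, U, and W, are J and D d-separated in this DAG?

Enumerating the 3 paths from J to D and testing each for blocking by {E, R, U, W}:
  1. J ← M → D — M:fork[open] ⇒ active
  2. J → W ← M → D — W:collider[open]; M:fork[open] ⇒ active
  3. J → W ← R ← E → S ← U ← M → D — W:collider[open]; R:chain[blocks]; E:fork[blocks]; S:collider[blocks]; U:chain[blocks]; M:fork[open] ⇒ blocked
Because an active path exists, J and D are not d-separated.

No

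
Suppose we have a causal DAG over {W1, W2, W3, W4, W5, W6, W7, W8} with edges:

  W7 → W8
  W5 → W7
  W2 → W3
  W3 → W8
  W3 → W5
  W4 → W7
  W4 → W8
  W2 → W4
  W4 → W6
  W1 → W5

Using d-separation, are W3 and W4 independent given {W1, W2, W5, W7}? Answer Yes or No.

Enumerating the 5 paths from W3 to W4 and testing each for blocking by {W1, W2, W5, W7}:
Path 1: W3 ← W2 → W4
  W2 is a fork here and W2 is conditioned on, so the path is blocked at W2.
Path 2: W3 → W5 → W7 ← W4
  W5 is a chain here and W5 is conditioned on, so the path is blocked at W5.
Path 3: W3 → W5 → W7 → W8 ← W4
  W5 is a chain here and W5 is conditioned on, so the path is blocked at W5.
Path 4: W3 → W8 ← W4
  W8 is a collider here and neither W8 nor any of its descendants is conditioned on, so the collider stays closed — the path is blocked at W8.
Path 5: W3 → W8 ← W7 ← W4
  W8 is a collider here and neither W8 nor any of its descendants is conditioned on, so the collider stays closed — the path is blocked at W8.
Every path is blocked, so W3 and W4 are d-separated given {W1, W2, W5, W7}.

Yes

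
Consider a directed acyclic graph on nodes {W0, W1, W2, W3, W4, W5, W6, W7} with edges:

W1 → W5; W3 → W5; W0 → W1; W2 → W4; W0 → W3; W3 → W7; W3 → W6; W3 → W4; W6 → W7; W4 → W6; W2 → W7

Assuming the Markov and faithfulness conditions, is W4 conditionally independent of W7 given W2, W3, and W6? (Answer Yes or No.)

We examine all 5 paths between W4 and W7:
Path 1: W4 ← W3 → W7
  W3 is a fork here and W3 is conditioned on, so the path is blocked at W3.
Path 2: W4 ← W3 → W6 → W7
  W3 is a fork here and W3 is conditioned on, so the path is blocked at W3.
Path 3: W4 → W6 → W7
  W6 is a chain here and W6 is conditioned on, so the path is blocked at W6.
Path 4: W4 → W6 ← W3 → W7
  W3 is a fork here and W3 is conditioned on, so the path is blocked at W3.
Path 5: W4 ← W2 → W7
  W2 is a fork here and W2 is conditioned on, so the path is blocked at W2.
Since every path is blocked, d-separation holds.

Yes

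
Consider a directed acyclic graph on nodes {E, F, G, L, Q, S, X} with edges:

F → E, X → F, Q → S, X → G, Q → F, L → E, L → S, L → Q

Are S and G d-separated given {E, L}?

Enumerating the 4 paths from S to G and testing each for blocking by {E, L}:
Path 1: S ← Q → F ← X → G
  Q is a fork and Q is not conditioned on; F is a collider and its descendant E is conditioned on, which opens it; X is a fork and X is not conditioned on — no node blocks this path, so it is active.
Path 2: S ← Q ← L → E ← F ← X → G
  L is a fork here and L is conditioned on, so the path is blocked at L.
Path 3: S ← L → Q → F ← X → G
  L is a fork here and L is conditioned on, so the path is blocked at L.
Path 4: S ← L → E ← F ← X → G
  L is a fork here and L is conditioned on, so the path is blocked at L.
Since the path S ← Q → F ← X → G is active, S and G are not d-separated given {E, L}.

No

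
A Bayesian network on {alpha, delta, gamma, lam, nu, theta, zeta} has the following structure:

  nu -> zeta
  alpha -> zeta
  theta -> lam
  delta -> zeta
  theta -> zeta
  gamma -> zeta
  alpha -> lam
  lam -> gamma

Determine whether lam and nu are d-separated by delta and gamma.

Yes

3 paths connect lam and nu; each must be blocked for d-separation to hold:
Path 1: lam ← theta → zeta ← nu
  zeta is a collider here and neither zeta nor any of its descendants is conditioned on, so the collider stays closed — the path is blocked at zeta.
Path 2: lam → gamma → zeta ← nu
  gamma is a chain here and gamma is conditioned on, so the path is blocked at gamma.
Path 3: lam ← alpha → zeta ← nu
  zeta is a collider here and neither zeta nor any of its descendants is conditioned on, so the collider stays closed — the path is blocked at zeta.
Since every path is blocked, d-separation holds.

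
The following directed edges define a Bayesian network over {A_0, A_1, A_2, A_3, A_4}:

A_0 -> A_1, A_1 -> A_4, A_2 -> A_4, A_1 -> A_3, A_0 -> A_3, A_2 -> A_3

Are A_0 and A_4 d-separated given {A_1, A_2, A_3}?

Yes

4 paths connect A_0 and A_4; each must be blocked for d-separation to hold:
  1. A_0 → A_3 ← A_2 → A_4 — A_3:collider[open]; A_2:fork[blocks] ⇒ blocked
  2. A_0 → A_3 ← A_1 → A_4 — A_3:collider[open]; A_1:fork[blocks] ⇒ blocked
  3. A_0 → A_1 → A_3 ← A_2 → A_4 — A_1:chain[blocks]; A_3:collider[open]; A_2:fork[blocks] ⇒ blocked
  4. A_0 → A_1 → A_4 — A_1:chain[blocks] ⇒ blocked
Since every path is blocked, d-separation holds.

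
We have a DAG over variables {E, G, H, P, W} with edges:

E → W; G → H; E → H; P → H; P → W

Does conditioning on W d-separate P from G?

We examine all 2 paths between P and G:
Path 1: P → W ← E → H ← G
  H is a collider here and neither H nor any of its descendants is conditioned on, so the collider stays closed — the path is blocked at H.
Path 2: P → H ← G
  H is a collider here and neither H nor any of its descendants is conditioned on, so the collider stays closed — the path is blocked at H.
Every path is blocked, so P and G are d-separated given {W}.

Yes — P and G are d-separated given {W}.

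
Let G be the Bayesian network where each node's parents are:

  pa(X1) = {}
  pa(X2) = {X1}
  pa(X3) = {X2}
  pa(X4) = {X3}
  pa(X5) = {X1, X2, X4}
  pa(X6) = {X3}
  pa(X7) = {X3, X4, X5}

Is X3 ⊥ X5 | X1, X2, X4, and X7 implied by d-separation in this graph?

No

We examine all 6 paths between X3 and X5:
Path 1: X3 ← X2 → X5
  X2 is a fork here and X2 is conditioned on, so the path is blocked at X2.
Path 2: X3 ← X2 ← X1 → X5
  X2 is a chain here and X2 is conditioned on, so the path is blocked at X2.
Path 3: X3 → X4 → X5
  X4 is a chain here and X4 is conditioned on, so the path is blocked at X4.
Path 4: X3 → X4 → X7 ← X5
  X4 is a chain here and X4 is conditioned on, so the path is blocked at X4.
Path 5: X3 → X7 ← X5
  X7 is a collider and X7 is conditioned on, which opens it — no node blocks this path, so it is active.
Path 6: X3 → X7 ← X4 → X5
  X4 is a fork here and X4 is conditioned on, so the path is blocked at X4.
Since the path X3 → X7 ← X5 is active, X3 and X5 are not d-separated given {X1, X2, X4, X7}.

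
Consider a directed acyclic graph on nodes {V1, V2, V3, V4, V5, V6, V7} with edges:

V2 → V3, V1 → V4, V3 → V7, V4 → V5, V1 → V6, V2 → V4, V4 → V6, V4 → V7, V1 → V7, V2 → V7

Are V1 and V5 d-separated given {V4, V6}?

There are 5 undirected paths between V1 and V5; checking each against the conditioning set {V4, V6}:
Path 1: V1 → V4 → V5
  V4 is a chain here and V4 is conditioned on, so the path is blocked at V4.
Path 2: V1 → V6 ← V4 → V5
  V4 is a fork here and V4 is conditioned on, so the path is blocked at V4.
Path 3: V1 → V7 ← V4 → V5
  V7 is a collider here and neither V7 nor any of its descendants is conditioned on, so the collider stays closed — the path is blocked at V7.
Path 4: V1 → V7 ← V2 → V4 → V5
  V7 is a collider here and neither V7 nor any of its descendants is conditioned on, so the collider stays closed — the path is blocked at V7.
Path 5: V1 → V7 ← V3 ← V2 → V4 → V5
  V7 is a collider here and neither V7 nor any of its descendants is conditioned on, so the collider stays closed — the path is blocked at V7.
Since every path is blocked, d-separation holds.

Yes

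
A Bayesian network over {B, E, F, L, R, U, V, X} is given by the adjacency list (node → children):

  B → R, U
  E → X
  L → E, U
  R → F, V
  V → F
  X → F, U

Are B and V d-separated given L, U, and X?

No — B and V are not d-separated given {L, U, X}.

We examine all 6 paths between B and V:
Path 1: B → U ← X → F ← V
  X is a fork here and X is conditioned on, so the path is blocked at X.
Path 2: B → U ← X → F ← R → V
  X is a fork here and X is conditioned on, so the path is blocked at X.
Path 3: B → U ← L → E → X → F ← V
  L is a fork here and L is conditioned on, so the path is blocked at L.
Path 4: B → U ← L → E → X → F ← R → V
  L is a fork here and L is conditioned on, so the path is blocked at L.
Path 5: B → R → V
  R is a chain and R is not conditioned on — no node blocks this path, so it is active.
Path 6: B → R → F ← V
  F is a collider here and neither F nor any of its descendants is conditioned on, so the collider stays closed — the path is blocked at F.
Because an active path exists, B and V are not d-separated.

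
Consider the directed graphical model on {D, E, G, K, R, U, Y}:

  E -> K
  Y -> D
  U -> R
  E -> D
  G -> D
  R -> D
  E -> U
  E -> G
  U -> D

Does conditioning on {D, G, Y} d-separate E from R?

6 paths connect E and R; each must be blocked for d-separation to hold:
Path 1: E → U → R
  U is a chain and U is not conditioned on — no node blocks this path, so it is active.
Path 2: E → U → D ← R
  U is a chain and U is not conditioned on; D is a collider and D is conditioned on, which opens it — no node blocks this path, so it is active.
Path 3: E → G → D ← R
  G is a chain here and G is conditioned on, so the path is blocked at G.
Path 4: E → G → D ← U → R
  G is a chain here and G is conditioned on, so the path is blocked at G.
Path 5: E → D ← R
  D is a collider and D is conditioned on, which opens it — no node blocks this path, so it is active.
Path 6: E → D ← U → R
  D is a collider and D is conditioned on, which opens it; U is a fork and U is not conditioned on — no node blocks this path, so it is active.
Because an active path exists, E and R are not d-separated.

No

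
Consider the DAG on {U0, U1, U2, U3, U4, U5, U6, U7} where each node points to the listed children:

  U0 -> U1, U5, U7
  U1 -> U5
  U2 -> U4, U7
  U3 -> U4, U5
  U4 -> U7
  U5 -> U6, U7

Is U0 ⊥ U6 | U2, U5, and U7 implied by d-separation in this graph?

Yes

There are 5 undirected paths between U0 and U6; checking each against the conditioning set {U2, U5, U7}:
  1. U0 → U5 → U6 — U5:chain[blocks] ⇒ blocked
  2. U0 → U7 ← U5 → U6 — U7:collider[open]; U5:fork[blocks] ⇒ blocked
  3. U0 → U7 ← U2 → U4 ← U3 → U5 → U6 — U7:collider[open]; U2:fork[blocks]; U4:collider[open]; U3:fork[open]; U5:chain[blocks] ⇒ blocked
  4. U0 → U7 ← U4 ← U3 → U5 → U6 — U7:collider[open]; U4:chain[open]; U3:fork[open]; U5:chain[blocks] ⇒ blocked
  5. U0 → U1 → U5 → U6 — U1:chain[open]; U5:chain[blocks] ⇒ blocked
All paths are blocked; U0 ⊥ U6 | {U2, U5, U7} holds.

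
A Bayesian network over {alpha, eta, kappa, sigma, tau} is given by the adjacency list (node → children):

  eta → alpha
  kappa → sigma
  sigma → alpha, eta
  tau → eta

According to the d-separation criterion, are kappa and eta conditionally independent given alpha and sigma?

Yes

We examine all 2 paths between kappa and eta:
  1. kappa → sigma → alpha ← eta — sigma:chain[blocks]; alpha:collider[open] ⇒ blocked
  2. kappa → sigma → eta — sigma:chain[blocks] ⇒ blocked
All paths are blocked; kappa ⊥ eta | {alpha, sigma} holds.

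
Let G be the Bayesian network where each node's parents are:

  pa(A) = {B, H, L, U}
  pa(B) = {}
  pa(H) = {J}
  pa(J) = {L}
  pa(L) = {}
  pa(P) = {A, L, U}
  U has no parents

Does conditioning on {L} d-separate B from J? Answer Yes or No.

Yes

4 paths connect B and J; each must be blocked for d-separation to hold:
Path 1: B → A ← H ← J
  A is a collider here and neither A nor any of its descendants is conditioned on, so the collider stays closed — the path is blocked at A.
Path 2: B → A → P ← L → J
  P is a collider here and neither P nor any of its descendants is conditioned on, so the collider stays closed — the path is blocked at P.
Path 3: B → A ← U → P ← L → J
  A is a collider here and neither A nor any of its descendants is conditioned on, so the collider stays closed — the path is blocked at A.
Path 4: B → A ← L → J
  A is a collider here and neither A nor any of its descendants is conditioned on, so the collider stays closed — the path is blocked at A.
Since every path is blocked, d-separation holds.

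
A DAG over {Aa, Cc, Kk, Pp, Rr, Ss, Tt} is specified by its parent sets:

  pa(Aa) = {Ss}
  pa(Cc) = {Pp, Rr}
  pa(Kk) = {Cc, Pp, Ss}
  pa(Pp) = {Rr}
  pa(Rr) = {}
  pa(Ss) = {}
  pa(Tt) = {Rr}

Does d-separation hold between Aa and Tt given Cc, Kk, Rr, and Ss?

Yes

Enumerating the 4 paths from Aa to Tt and testing each for blocking by {Cc, Kk, Rr, Ss}:
Path 1: Aa ← Ss → Kk ← Cc ← Rr → Tt
  Ss is a fork here and Ss is conditioned on, so the path is blocked at Ss.
Path 2: Aa ← Ss → Kk ← Cc ← Pp ← Rr → Tt
  Ss is a fork here and Ss is conditioned on, so the path is blocked at Ss.
Path 3: Aa ← Ss → Kk ← Pp ← Rr → Tt
  Ss is a fork here and Ss is conditioned on, so the path is blocked at Ss.
Path 4: Aa ← Ss → Kk ← Pp → Cc ← Rr → Tt
  Ss is a fork here and Ss is conditioned on, so the path is blocked at Ss.
Every path is blocked, so Aa and Tt are d-separated given {Cc, Kk, Rr, Ss}.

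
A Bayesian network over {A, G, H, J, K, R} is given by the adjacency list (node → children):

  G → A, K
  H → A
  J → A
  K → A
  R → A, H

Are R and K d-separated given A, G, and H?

No

Enumerating the 4 paths from R to K and testing each for blocking by {A, G, H}:
  1. R → H → A ← K — H:chain[blocks]; A:collider[open] ⇒ blocked
  2. R → H → A ← G → K — H:chain[blocks]; A:collider[open]; G:fork[blocks] ⇒ blocked
  3. R → A ← K — A:collider[open] ⇒ active
  4. R → A ← G → K — A:collider[open]; G:fork[blocks] ⇒ blocked
Because an active path exists, R and K are not d-separated.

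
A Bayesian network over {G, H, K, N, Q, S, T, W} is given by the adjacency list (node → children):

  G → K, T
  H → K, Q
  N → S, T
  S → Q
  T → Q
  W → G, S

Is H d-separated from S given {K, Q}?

No

We examine all 6 paths between H and S:
Path 1: H → K ← G → T ← N → S
  K is a collider and K is conditioned on, which opens it; G is a fork and G is not conditioned on; T is a collider and its descendant Q is conditioned on, which opens it; N is a fork and N is not conditioned on — no node blocks this path, so it is active.
Path 2: H → K ← G → T → Q ← S
  K is a collider and K is conditioned on, which opens it; G is a fork and G is not conditioned on; T is a chain and T is not conditioned on; Q is a collider and Q is conditioned on, which opens it — no node blocks this path, so it is active.
Path 3: H → K ← G ← W → S
  K is a collider and K is conditioned on, which opens it; G is a chain and G is not conditioned on; W is a fork and W is not conditioned on — no node blocks this path, so it is active.
Path 4: H → Q ← S
  Q is a collider and Q is conditioned on, which opens it — no node blocks this path, so it is active.
Path 5: H → Q ← T ← G ← W → S
  Q is a collider and Q is conditioned on, which opens it; T is a chain and T is not conditioned on; G is a chain and G is not conditioned on; W is a fork and W is not conditioned on — no node blocks this path, so it is active.
Path 6: H → Q ← T ← N → S
  Q is a collider and Q is conditioned on, which opens it; T is a chain and T is not conditioned on; N is a fork and N is not conditioned on — no node blocks this path, so it is active.
At least one path is unblocked, so d-separation fails.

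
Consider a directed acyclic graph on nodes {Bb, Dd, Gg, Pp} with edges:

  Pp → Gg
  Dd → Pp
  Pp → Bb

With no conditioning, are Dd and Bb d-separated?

The only undirected path from Dd to Bb is:
Path 1: Dd → Pp → Bb
  Pp is a chain and Pp is not conditioned on — no node blocks this path, so it is active.
Because an active path exists, Dd and Bb are not d-separated.

No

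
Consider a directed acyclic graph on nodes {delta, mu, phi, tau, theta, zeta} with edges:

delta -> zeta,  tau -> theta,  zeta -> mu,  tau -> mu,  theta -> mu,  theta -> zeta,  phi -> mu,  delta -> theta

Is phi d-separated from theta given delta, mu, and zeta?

No

Enumerating the 4 paths from phi to theta and testing each for blocking by {delta, mu, zeta}:
Path 1: phi → mu ← theta
  mu is a collider and mu is conditioned on, which opens it — no node blocks this path, so it is active.
Path 2: phi → mu ← zeta ← theta
  zeta is a chain here and zeta is conditioned on, so the path is blocked at zeta.
Path 3: phi → mu ← zeta ← delta → theta
  zeta is a chain here and zeta is conditioned on, so the path is blocked at zeta.
Path 4: phi → mu ← tau → theta
  mu is a collider and mu is conditioned on, which opens it; tau is a fork and tau is not conditioned on — no node blocks this path, so it is active.
Since the path phi → mu ← theta is active, phi and theta are not d-separated given {delta, mu, zeta}.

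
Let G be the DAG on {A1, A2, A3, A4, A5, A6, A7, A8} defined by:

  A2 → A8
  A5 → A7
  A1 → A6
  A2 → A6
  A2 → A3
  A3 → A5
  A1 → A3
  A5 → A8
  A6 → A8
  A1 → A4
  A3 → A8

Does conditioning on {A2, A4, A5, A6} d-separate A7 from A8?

Yes

Enumerating the 6 paths from A7 to A8 and testing each for blocking by {A2, A4, A5, A6}:
Path 1: A7 ← A5 → A8
  A5 is a fork here and A5 is conditioned on, so the path is blocked at A5.
Path 2: A7 ← A5 ← A3 → A8
  A5 is a chain here and A5 is conditioned on, so the path is blocked at A5.
Path 3: A7 ← A5 ← A3 ← A1 → A6 → A8
  A5 is a chain here and A5 is conditioned on, so the path is blocked at A5.
Path 4: A7 ← A5 ← A3 ← A1 → A6 ← A2 → A8
  A5 is a chain here and A5 is conditioned on, so the path is blocked at A5.
Path 5: A7 ← A5 ← A3 ← A2 → A8
  A5 is a chain here and A5 is conditioned on, so the path is blocked at A5.
Path 6: A7 ← A5 ← A3 ← A2 → A6 → A8
  A5 is a chain here and A5 is conditioned on, so the path is blocked at A5.
Every path is blocked, so A7 and A8 are d-separated given {A2, A4, A5, A6}.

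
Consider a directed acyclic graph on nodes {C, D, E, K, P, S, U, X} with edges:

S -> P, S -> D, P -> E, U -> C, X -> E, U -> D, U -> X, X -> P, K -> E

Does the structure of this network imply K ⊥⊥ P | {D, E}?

No — K and P are not d-separated given {D, E}.

3 paths connect K and P; each must be blocked for d-separation to hold:
  1. K → E ← X → P — E:collider[open]; X:fork[open] ⇒ active
  2. K → E ← X ← U → D ← S → P — E:collider[open]; X:chain[open]; U:fork[open]; D:collider[open]; S:fork[open] ⇒ active
  3. K → E ← P — E:collider[open] ⇒ active
At least one path is unblocked, so d-separation fails.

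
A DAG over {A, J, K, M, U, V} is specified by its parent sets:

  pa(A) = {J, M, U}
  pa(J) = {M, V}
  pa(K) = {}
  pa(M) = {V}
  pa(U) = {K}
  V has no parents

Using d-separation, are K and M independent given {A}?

We examine all 3 paths between K and M:
  1. K → U → A ← J ← M — U:chain[open]; A:collider[open]; J:chain[open] ⇒ active
  2. K → U → A ← J ← V → M — U:chain[open]; A:collider[open]; J:chain[open]; V:fork[open] ⇒ active
  3. K → U → A ← M — U:chain[open]; A:collider[open] ⇒ active
Because an active path exists, K and M are not d-separated.

No — K and M are not d-separated given {A}.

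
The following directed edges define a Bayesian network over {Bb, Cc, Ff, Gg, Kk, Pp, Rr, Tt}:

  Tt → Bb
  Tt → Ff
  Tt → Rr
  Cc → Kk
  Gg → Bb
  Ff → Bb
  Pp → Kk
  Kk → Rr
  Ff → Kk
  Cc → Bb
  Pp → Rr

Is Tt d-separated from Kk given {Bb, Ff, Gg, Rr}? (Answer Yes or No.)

No

Enumerating the 6 paths from Tt to Kk and testing each for blocking by {Bb, Ff, Gg, Rr}:
  1. Tt → Rr ← Pp → Kk — Rr:collider[open]; Pp:fork[open] ⇒ active
  2. Tt → Rr ← Kk — Rr:collider[open] ⇒ active
  3. Tt → Ff → Kk — Ff:chain[blocks] ⇒ blocked
  4. Tt → Ff → Bb ← Cc → Kk — Ff:chain[blocks]; Bb:collider[open]; Cc:fork[open] ⇒ blocked
  5. Tt → Bb ← Ff → Kk — Bb:collider[open]; Ff:fork[blocks] ⇒ blocked
  6. Tt → Bb ← Cc → Kk — Bb:collider[open]; Cc:fork[open] ⇒ active
At least one path is unblocked, so d-separation fails.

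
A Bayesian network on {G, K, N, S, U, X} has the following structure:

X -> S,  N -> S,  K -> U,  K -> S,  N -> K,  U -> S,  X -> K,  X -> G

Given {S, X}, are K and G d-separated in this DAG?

Yes

Enumerating the 4 paths from K to G and testing each for blocking by {S, X}:
Path 1: K → S ← X → G
  X is a fork here and X is conditioned on, so the path is blocked at X.
Path 2: K ← X → G
  X is a fork here and X is conditioned on, so the path is blocked at X.
Path 3: K ← N → S ← X → G
  X is a fork here and X is conditioned on, so the path is blocked at X.
Path 4: K → U → S ← X → G
  X is a fork here and X is conditioned on, so the path is blocked at X.
Since every path is blocked, d-separation holds.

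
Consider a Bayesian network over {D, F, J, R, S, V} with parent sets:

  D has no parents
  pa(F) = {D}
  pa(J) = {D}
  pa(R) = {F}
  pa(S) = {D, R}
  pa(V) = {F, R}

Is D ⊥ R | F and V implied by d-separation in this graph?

We examine all 3 paths between D and R:
  1. D → S ← R — S:collider[blocks] ⇒ blocked
  2. D → F → R — F:chain[blocks] ⇒ blocked
  3. D → F → V ← R — F:chain[blocks]; V:collider[open] ⇒ blocked
All paths are blocked; D ⊥ R | {F, V} holds.

Yes — D and R are d-separated given {F, V}.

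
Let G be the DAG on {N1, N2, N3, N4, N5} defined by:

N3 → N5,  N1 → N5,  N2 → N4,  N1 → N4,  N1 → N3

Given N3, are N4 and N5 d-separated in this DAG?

No

We examine all 2 paths between N4 and N5:
Path 1: N4 ← N1 → N3 → N5
  N3 is a chain here and N3 is conditioned on, so the path is blocked at N3.
Path 2: N4 ← N1 → N5
  N1 is a fork and N1 is not conditioned on — no node blocks this path, so it is active.
Because an active path exists, N4 and N5 are not d-separated.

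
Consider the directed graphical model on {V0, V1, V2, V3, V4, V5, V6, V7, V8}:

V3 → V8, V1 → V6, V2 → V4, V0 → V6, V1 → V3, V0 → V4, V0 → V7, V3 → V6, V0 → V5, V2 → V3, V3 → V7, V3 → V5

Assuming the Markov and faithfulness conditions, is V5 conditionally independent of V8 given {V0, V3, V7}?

5 paths connect V5 and V8; each must be blocked for d-separation to hold:
  1. V5 ← V3 → V8 — V3:fork[blocks] ⇒ blocked
  2. V5 ← V0 → V7 ← V3 → V8 — V0:fork[blocks]; V7:collider[open]; V3:fork[blocks] ⇒ blocked
  3. V5 ← V0 → V6 ← V3 → V8 — V0:fork[blocks]; V6:collider[blocks]; V3:fork[blocks] ⇒ blocked
  4. V5 ← V0 → V6 ← V1 → V3 → V8 — V0:fork[blocks]; V6:collider[blocks]; V1:fork[open]; V3:chain[blocks] ⇒ blocked
  5. V5 ← V0 → V4 ← V2 → V3 → V8 — V0:fork[blocks]; V4:collider[blocks]; V2:fork[open]; V3:chain[blocks] ⇒ blocked
Every path is blocked, so V5 and V8 are d-separated given {V0, V3, V7}.

Yes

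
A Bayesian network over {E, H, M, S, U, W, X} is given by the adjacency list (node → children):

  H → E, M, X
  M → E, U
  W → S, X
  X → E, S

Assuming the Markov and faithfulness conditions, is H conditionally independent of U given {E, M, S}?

3 paths connect H and U; each must be blocked for d-separation to hold:
Path 1: H → M → U
  M is a chain here and M is conditioned on, so the path is blocked at M.
Path 2: H → E ← M → U
  M is a fork here and M is conditioned on, so the path is blocked at M.
Path 3: H → X → E ← M → U
  M is a fork here and M is conditioned on, so the path is blocked at M.
All paths are blocked; H ⊥ U | {E, M, S} holds.

Yes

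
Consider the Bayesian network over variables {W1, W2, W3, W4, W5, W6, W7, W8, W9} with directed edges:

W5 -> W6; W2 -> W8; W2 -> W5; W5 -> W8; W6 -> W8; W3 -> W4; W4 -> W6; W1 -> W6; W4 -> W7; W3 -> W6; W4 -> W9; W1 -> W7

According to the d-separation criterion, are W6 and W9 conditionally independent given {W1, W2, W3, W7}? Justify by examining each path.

There are 3 undirected paths between W6 and W9; checking each against the conditioning set {W1, W2, W3, W7}:
  1. W6 ← W4 → W9 — W4:fork[open] ⇒ active
  2. W6 ← W3 → W4 → W9 — W3:fork[blocks]; W4:chain[open] ⇒ blocked
  3. W6 ← W1 → W7 ← W4 → W9 — W1:fork[blocks]; W7:collider[open]; W4:fork[open] ⇒ blocked
Since the path W6 ← W4 → W9 is active, W6 and W9 are not d-separated given {W1, W2, W3, W7}.

No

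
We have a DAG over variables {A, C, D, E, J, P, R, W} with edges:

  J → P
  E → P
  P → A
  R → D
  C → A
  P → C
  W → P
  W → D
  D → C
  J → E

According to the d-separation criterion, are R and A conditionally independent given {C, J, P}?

4 paths connect R and A; each must be blocked for d-separation to hold:
  1. R → D → C → A — D:chain[open]; C:chain[blocks] ⇒ blocked
  2. R → D → C ← P → A — D:chain[open]; C:collider[open]; P:fork[blocks] ⇒ blocked
  3. R → D ← W → P → A — D:collider[open]; W:fork[open]; P:chain[blocks] ⇒ blocked
  4. R → D ← W → P → C → A — D:collider[open]; W:fork[open]; P:chain[blocks]; C:chain[blocks] ⇒ blocked
All paths are blocked; R ⊥ A | {C, J, P} holds.

Yes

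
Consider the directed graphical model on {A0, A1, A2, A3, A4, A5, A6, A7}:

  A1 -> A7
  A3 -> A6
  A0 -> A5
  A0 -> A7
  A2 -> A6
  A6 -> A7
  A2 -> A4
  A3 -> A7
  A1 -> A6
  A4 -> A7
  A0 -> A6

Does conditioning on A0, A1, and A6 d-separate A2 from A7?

There are 5 undirected paths between A2 and A7; checking each against the conditioning set {A0, A1, A6}:
Path 1: A2 → A6 ← A3 → A7
  A6 is a collider and A6 is conditioned on, which opens it; A3 is a fork and A3 is not conditioned on — no node blocks this path, so it is active.
Path 2: A2 → A6 ← A0 → A7
  A0 is a fork here and A0 is conditioned on, so the path is blocked at A0.
Path 3: A2 → A6 → A7
  A6 is a chain here and A6 is conditioned on, so the path is blocked at A6.
Path 4: A2 → A6 ← A1 → A7
  A1 is a fork here and A1 is conditioned on, so the path is blocked at A1.
Path 5: A2 → A4 → A7
  A4 is a chain and A4 is not conditioned on — no node blocks this path, so it is active.
At least one path is unblocked, so d-separation fails.

No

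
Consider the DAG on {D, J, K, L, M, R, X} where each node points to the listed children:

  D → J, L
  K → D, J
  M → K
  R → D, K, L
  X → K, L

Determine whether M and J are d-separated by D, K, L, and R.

6 paths connect M and J; each must be blocked for d-separation to hold:
Path 1: M → K ← X → L ← R → D → J
  R is a fork here and R is conditioned on, so the path is blocked at R.
Path 2: M → K ← X → L ← D → J
  D is a fork here and D is conditioned on, so the path is blocked at D.
Path 3: M → K ← R → D → J
  R is a fork here and R is conditioned on, so the path is blocked at R.
Path 4: M → K ← R → L ← D → J
  R is a fork here and R is conditioned on, so the path is blocked at R.
Path 5: M → K → J
  K is a chain here and K is conditioned on, so the path is blocked at K.
Path 6: M → K → D → J
  K is a chain here and K is conditioned on, so the path is blocked at K.
All paths are blocked; M ⊥ J | {D, K, L, R} holds.

Yes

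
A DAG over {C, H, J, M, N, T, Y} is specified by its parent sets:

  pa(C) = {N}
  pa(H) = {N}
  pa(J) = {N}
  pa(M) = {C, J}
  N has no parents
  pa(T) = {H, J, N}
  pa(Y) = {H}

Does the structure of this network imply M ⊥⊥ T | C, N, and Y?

No

6 paths connect M and T; each must be blocked for d-separation to hold:
Path 1: M ← C ← N → H → T
  C is a chain here and C is conditioned on, so the path is blocked at C.
Path 2: M ← C ← N → T
  C is a chain here and C is conditioned on, so the path is blocked at C.
Path 3: M ← C ← N → J → T
  C is a chain here and C is conditioned on, so the path is blocked at C.
Path 4: M ← J → T
  J is a fork and J is not conditioned on — no node blocks this path, so it is active.
Path 5: M ← J ← N → H → T
  N is a fork here and N is conditioned on, so the path is blocked at N.
Path 6: M ← J ← N → T
  N is a fork here and N is conditioned on, so the path is blocked at N.
At least one path is unblocked, so d-separation fails.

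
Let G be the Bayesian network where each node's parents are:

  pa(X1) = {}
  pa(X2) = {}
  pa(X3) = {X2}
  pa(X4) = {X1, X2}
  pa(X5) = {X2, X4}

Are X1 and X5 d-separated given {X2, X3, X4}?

Yes

2 paths connect X1 and X5; each must be blocked for d-separation to hold:
Path 1: X1 → X4 → X5
  X4 is a chain here and X4 is conditioned on, so the path is blocked at X4.
Path 2: X1 → X4 ← X2 → X5
  X2 is a fork here and X2 is conditioned on, so the path is blocked at X2.
Every path is blocked, so X1 and X5 are d-separated given {X2, X3, X4}.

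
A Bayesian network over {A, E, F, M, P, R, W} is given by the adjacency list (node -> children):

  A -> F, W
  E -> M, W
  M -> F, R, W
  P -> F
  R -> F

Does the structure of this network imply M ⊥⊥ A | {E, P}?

4 paths connect M and A; each must be blocked for d-separation to hold:
Path 1: M → W ← A
  W is a collider here and neither W nor any of its descendants is conditioned on, so the collider stays closed — the path is blocked at W.
Path 2: M → F ← A
  F is a collider here and neither F nor any of its descendants is conditioned on, so the collider stays closed — the path is blocked at F.
Path 3: M ← E → W ← A
  E is a fork here and E is conditioned on, so the path is blocked at E.
Path 4: M → R → F ← A
  F is a collider here and neither F nor any of its descendants is conditioned on, so the collider stays closed — the path is blocked at F.
Since every path is blocked, d-separation holds.

Yes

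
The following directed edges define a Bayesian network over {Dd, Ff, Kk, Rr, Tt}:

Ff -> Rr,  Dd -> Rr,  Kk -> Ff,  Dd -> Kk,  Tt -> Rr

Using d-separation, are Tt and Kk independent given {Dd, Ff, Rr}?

2 paths connect Tt and Kk; each must be blocked for d-separation to hold:
Path 1: Tt → Rr ← Dd → Kk
  Dd is a fork here and Dd is conditioned on, so the path is blocked at Dd.
Path 2: Tt → Rr ← Ff ← Kk
  Ff is a chain here and Ff is conditioned on, so the path is blocked at Ff.
Since every path is blocked, d-separation holds.

Yes — Tt and Kk are d-separated given {Dd, Ff, Rr}.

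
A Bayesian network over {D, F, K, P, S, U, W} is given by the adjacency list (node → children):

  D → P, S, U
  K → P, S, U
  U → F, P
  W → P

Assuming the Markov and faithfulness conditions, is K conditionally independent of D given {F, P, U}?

Enumerating the 5 paths from K to D and testing each for blocking by {F, P, U}:
  1. K → U ← D — U:collider[open] ⇒ active
  2. K → U → P ← D — U:chain[blocks]; P:collider[open] ⇒ blocked
  3. K → P ← U ← D — P:collider[open]; U:chain[blocks] ⇒ blocked
  4. K → P ← D — P:collider[open] ⇒ active
  5. K → S ← D — S:collider[blocks] ⇒ blocked
At least one path is unblocked, so d-separation fails.

No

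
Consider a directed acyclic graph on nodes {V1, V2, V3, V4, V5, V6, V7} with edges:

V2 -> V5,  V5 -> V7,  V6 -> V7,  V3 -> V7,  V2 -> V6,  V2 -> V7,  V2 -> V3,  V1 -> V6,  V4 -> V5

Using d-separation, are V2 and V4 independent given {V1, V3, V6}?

Yes

There are 4 undirected paths between V2 and V4; checking each against the conditioning set {V1, V3, V6}:
  1. V2 → V7 ← V5 ← V4 — V7:collider[blocks]; V5:chain[open] ⇒ blocked
  2. V2 → V5 ← V4 — V5:collider[blocks] ⇒ blocked
  3. V2 → V3 → V7 ← V5 ← V4 — V3:chain[blocks]; V7:collider[blocks]; V5:chain[open] ⇒ blocked
  4. V2 → V6 → V7 ← V5 ← V4 — V6:chain[blocks]; V7:collider[blocks]; V5:chain[open] ⇒ blocked
Since every path is blocked, d-separation holds.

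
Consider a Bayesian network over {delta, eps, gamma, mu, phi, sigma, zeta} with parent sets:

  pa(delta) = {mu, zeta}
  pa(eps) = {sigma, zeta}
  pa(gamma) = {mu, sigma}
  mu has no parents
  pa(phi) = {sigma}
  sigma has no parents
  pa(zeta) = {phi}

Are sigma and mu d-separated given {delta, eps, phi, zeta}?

Yes

There are 3 undirected paths between sigma and mu; checking each against the conditioning set {delta, eps, phi, zeta}:
Path 1: sigma → gamma ← mu
  gamma is a collider here and neither gamma nor any of its descendants is conditioned on, so the collider stays closed — the path is blocked at gamma.
Path 2: sigma → eps ← zeta → delta ← mu
  zeta is a fork here and zeta is conditioned on, so the path is blocked at zeta.
Path 3: sigma → phi → zeta → delta ← mu
  phi is a chain here and phi is conditioned on, so the path is blocked at phi.
Every path is blocked, so sigma and mu are d-separated given {delta, eps, phi, zeta}.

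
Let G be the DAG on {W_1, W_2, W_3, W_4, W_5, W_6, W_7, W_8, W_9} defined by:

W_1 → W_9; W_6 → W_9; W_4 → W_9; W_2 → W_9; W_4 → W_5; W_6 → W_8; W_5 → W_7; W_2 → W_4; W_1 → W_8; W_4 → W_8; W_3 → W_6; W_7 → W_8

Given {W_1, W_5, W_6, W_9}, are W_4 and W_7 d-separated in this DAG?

Yes

Enumerating the 6 paths from W_4 to W_7 and testing each for blocking by {W_1, W_5, W_6, W_9}:
Path 1: W_4 → W_5 → W_7
  W_5 is a chain here and W_5 is conditioned on, so the path is blocked at W_5.
Path 2: W_4 → W_8 ← W_7
  W_8 is a collider here and neither W_8 nor any of its descendants is conditioned on, so the collider stays closed — the path is blocked at W_8.
Path 3: W_4 → W_9 ← W_6 → W_8 ← W_7
  W_6 is a fork here and W_6 is conditioned on, so the path is blocked at W_6.
Path 4: W_4 → W_9 ← W_1 → W_8 ← W_7
  W_1 is a fork here and W_1 is conditioned on, so the path is blocked at W_1.
Path 5: W_4 ← W_2 → W_9 ← W_6 → W_8 ← W_7
  W_6 is a fork here and W_6 is conditioned on, so the path is blocked at W_6.
Path 6: W_4 ← W_2 → W_9 ← W_1 → W_8 ← W_7
  W_1 is a fork here and W_1 is conditioned on, so the path is blocked at W_1.
All paths are blocked; W_4 ⊥ W_7 | {W_1, W_5, W_6, W_9} holds.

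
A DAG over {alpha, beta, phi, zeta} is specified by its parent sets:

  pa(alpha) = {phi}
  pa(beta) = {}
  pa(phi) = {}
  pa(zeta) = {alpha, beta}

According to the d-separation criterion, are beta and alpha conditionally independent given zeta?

No

Only one path connects beta and alpha:
  1. beta → zeta ← alpha — zeta:collider[open] ⇒ active
Because an active path exists, beta and alpha are not d-separated.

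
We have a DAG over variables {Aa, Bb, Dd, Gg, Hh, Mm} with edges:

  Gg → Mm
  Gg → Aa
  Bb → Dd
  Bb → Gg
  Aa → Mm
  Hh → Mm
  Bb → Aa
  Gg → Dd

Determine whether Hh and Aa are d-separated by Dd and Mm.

No

Enumerating the 4 paths from Hh to Aa and testing each for blocking by {Dd, Mm}:
  1. Hh → Mm ← Gg → Dd ← Bb → Aa — Mm:collider[open]; Gg:fork[open]; Dd:collider[open]; Bb:fork[open] ⇒ active
  2. Hh → Mm ← Gg → Aa — Mm:collider[open]; Gg:fork[open] ⇒ active
  3. Hh → Mm ← Gg ← Bb → Aa — Mm:collider[open]; Gg:chain[open]; Bb:fork[open] ⇒ active
  4. Hh → Mm ← Aa — Mm:collider[open] ⇒ active
Because an active path exists, Hh and Aa are not d-separated.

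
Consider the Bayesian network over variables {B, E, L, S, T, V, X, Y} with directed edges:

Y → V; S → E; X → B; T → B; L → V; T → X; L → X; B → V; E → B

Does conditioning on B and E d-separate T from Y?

Yes

We examine all 4 paths between T and Y:
Path 1: T → X ← L → V ← Y
  V is a collider here and neither V nor any of its descendants is conditioned on, so the collider stays closed — the path is blocked at V.
Path 2: T → X → B → V ← Y
  B is a chain here and B is conditioned on, so the path is blocked at B.
Path 3: T → B ← X ← L → V ← Y
  V is a collider here and neither V nor any of its descendants is conditioned on, so the collider stays closed — the path is blocked at V.
Path 4: T → B → V ← Y
  B is a chain here and B is conditioned on, so the path is blocked at B.
Every path is blocked, so T and Y are d-separated given {B, E}.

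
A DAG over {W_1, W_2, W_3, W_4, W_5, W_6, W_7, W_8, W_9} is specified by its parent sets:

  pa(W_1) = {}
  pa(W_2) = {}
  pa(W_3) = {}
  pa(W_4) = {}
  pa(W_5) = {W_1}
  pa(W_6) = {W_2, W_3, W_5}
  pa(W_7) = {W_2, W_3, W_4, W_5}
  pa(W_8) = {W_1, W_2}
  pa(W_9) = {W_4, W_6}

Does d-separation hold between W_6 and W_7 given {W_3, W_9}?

No

Enumerating the 6 paths from W_6 to W_7 and testing each for blocking by {W_3, W_9}:
Path 1: W_6 → W_9 ← W_4 → W_7
  W_9 is a collider and W_9 is conditioned on, which opens it; W_4 is a fork and W_4 is not conditioned on — no node blocks this path, so it is active.
Path 2: W_6 ← W_3 → W_7
  W_3 is a fork here and W_3 is conditioned on, so the path is blocked at W_3.
Path 3: W_6 ← W_2 → W_8 ← W_1 → W_5 → W_7
  W_8 is a collider here and neither W_8 nor any of its descendants is conditioned on, so the collider stays closed — the path is blocked at W_8.
Path 4: W_6 ← W_2 → W_7
  W_2 is a fork and W_2 is not conditioned on — no node blocks this path, so it is active.
Path 5: W_6 ← W_5 ← W_1 → W_8 ← W_2 → W_7
  W_8 is a collider here and neither W_8 nor any of its descendants is conditioned on, so the collider stays closed — the path is blocked at W_8.
Path 6: W_6 ← W_5 → W_7
  W_5 is a fork and W_5 is not conditioned on — no node blocks this path, so it is active.
Because an active path exists, W_6 and W_7 are not d-separated.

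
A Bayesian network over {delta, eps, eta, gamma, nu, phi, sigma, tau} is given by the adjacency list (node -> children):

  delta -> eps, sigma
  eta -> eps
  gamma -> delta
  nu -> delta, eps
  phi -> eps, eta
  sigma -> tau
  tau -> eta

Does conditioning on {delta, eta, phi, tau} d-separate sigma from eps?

Yes

We examine all 4 paths between sigma and eps:
Path 1: sigma → tau → eta ← phi → eps
  tau is a chain here and tau is conditioned on, so the path is blocked at tau.
Path 2: sigma → tau → eta → eps
  tau is a chain here and tau is conditioned on, so the path is blocked at tau.
Path 3: sigma ← delta → eps
  delta is a fork here and delta is conditioned on, so the path is blocked at delta.
Path 4: sigma ← delta ← nu → eps
  delta is a chain here and delta is conditioned on, so the path is blocked at delta.
All paths are blocked; sigma ⊥ eps | {delta, eta, phi, tau} holds.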